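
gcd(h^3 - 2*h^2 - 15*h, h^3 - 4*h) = h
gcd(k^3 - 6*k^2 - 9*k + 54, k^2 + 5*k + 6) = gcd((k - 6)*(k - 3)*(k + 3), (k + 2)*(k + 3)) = k + 3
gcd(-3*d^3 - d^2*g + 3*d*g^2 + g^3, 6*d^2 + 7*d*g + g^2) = d + g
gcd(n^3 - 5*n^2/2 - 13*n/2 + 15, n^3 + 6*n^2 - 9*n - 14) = n - 2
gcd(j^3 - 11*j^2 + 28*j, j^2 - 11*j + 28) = j^2 - 11*j + 28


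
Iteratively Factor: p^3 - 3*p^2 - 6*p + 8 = (p + 2)*(p^2 - 5*p + 4) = (p - 1)*(p + 2)*(p - 4)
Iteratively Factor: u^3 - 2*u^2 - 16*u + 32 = (u - 4)*(u^2 + 2*u - 8) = (u - 4)*(u - 2)*(u + 4)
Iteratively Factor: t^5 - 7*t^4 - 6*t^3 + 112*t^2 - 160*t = (t + 4)*(t^4 - 11*t^3 + 38*t^2 - 40*t) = (t - 4)*(t + 4)*(t^3 - 7*t^2 + 10*t) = (t - 4)*(t - 2)*(t + 4)*(t^2 - 5*t) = (t - 5)*(t - 4)*(t - 2)*(t + 4)*(t)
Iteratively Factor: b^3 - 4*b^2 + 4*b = (b - 2)*(b^2 - 2*b) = b*(b - 2)*(b - 2)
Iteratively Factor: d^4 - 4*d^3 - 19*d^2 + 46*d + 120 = (d - 5)*(d^3 + d^2 - 14*d - 24) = (d - 5)*(d + 2)*(d^2 - d - 12) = (d - 5)*(d + 2)*(d + 3)*(d - 4)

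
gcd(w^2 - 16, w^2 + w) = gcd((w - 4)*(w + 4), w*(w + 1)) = 1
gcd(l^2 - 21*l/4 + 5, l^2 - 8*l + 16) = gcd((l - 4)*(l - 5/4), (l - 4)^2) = l - 4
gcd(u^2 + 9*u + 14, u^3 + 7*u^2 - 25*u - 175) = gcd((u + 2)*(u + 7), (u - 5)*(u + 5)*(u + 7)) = u + 7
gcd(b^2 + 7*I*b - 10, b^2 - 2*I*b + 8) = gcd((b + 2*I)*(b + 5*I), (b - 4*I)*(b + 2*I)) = b + 2*I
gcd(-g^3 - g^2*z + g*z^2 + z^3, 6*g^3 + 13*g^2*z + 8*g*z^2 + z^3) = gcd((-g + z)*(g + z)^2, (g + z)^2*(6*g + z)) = g^2 + 2*g*z + z^2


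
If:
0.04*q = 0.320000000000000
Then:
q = 8.00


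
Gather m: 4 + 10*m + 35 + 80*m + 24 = 90*m + 63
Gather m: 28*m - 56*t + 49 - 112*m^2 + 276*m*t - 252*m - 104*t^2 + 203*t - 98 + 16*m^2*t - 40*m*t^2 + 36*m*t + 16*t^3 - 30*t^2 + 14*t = m^2*(16*t - 112) + m*(-40*t^2 + 312*t - 224) + 16*t^3 - 134*t^2 + 161*t - 49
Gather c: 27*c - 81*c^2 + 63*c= -81*c^2 + 90*c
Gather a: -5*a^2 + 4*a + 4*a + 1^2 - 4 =-5*a^2 + 8*a - 3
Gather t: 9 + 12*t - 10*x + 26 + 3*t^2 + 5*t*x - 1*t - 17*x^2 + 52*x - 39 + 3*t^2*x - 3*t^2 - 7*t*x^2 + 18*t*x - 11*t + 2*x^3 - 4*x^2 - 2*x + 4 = 3*t^2*x + t*(-7*x^2 + 23*x) + 2*x^3 - 21*x^2 + 40*x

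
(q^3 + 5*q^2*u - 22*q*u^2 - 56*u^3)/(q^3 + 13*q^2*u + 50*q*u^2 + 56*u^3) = (q - 4*u)/(q + 4*u)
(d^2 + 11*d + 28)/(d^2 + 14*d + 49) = (d + 4)/(d + 7)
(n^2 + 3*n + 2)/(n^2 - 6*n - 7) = (n + 2)/(n - 7)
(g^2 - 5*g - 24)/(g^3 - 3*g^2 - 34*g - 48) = 1/(g + 2)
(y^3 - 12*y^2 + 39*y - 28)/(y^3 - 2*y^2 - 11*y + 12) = (y - 7)/(y + 3)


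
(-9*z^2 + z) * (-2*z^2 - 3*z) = 18*z^4 + 25*z^3 - 3*z^2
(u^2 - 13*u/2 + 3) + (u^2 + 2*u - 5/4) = 2*u^2 - 9*u/2 + 7/4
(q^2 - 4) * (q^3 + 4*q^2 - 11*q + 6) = q^5 + 4*q^4 - 15*q^3 - 10*q^2 + 44*q - 24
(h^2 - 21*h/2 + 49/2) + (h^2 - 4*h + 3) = 2*h^2 - 29*h/2 + 55/2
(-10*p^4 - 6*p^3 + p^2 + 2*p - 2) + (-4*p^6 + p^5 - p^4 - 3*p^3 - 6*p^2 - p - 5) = -4*p^6 + p^5 - 11*p^4 - 9*p^3 - 5*p^2 + p - 7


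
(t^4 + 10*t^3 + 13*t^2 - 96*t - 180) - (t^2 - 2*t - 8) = t^4 + 10*t^3 + 12*t^2 - 94*t - 172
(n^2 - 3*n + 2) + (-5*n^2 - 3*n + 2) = -4*n^2 - 6*n + 4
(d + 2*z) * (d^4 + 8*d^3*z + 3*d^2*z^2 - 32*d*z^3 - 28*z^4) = d^5 + 10*d^4*z + 19*d^3*z^2 - 26*d^2*z^3 - 92*d*z^4 - 56*z^5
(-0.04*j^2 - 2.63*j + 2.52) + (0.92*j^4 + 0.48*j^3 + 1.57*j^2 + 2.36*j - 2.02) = 0.92*j^4 + 0.48*j^3 + 1.53*j^2 - 0.27*j + 0.5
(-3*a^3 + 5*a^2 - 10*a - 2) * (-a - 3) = 3*a^4 + 4*a^3 - 5*a^2 + 32*a + 6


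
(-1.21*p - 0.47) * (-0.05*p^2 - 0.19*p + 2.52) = 0.0605*p^3 + 0.2534*p^2 - 2.9599*p - 1.1844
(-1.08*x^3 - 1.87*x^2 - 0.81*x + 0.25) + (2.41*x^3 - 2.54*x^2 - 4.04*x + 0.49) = 1.33*x^3 - 4.41*x^2 - 4.85*x + 0.74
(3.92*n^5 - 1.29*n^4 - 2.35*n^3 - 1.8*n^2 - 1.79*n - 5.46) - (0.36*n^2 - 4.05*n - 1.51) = 3.92*n^5 - 1.29*n^4 - 2.35*n^3 - 2.16*n^2 + 2.26*n - 3.95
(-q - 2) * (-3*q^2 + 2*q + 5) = 3*q^3 + 4*q^2 - 9*q - 10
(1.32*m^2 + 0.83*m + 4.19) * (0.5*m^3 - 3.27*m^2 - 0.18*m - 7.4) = 0.66*m^5 - 3.9014*m^4 - 0.8567*m^3 - 23.6187*m^2 - 6.8962*m - 31.006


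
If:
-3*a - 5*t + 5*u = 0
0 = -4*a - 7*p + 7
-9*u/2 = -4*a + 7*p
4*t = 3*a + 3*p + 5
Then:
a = 4480/1079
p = -1481/1079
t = 3598/1079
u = 6286/1079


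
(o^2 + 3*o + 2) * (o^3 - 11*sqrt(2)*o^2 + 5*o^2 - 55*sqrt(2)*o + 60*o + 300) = o^5 - 11*sqrt(2)*o^4 + 8*o^4 - 88*sqrt(2)*o^3 + 77*o^3 - 187*sqrt(2)*o^2 + 490*o^2 - 110*sqrt(2)*o + 1020*o + 600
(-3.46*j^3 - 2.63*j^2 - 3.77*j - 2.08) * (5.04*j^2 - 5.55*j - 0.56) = -17.4384*j^5 + 5.9478*j^4 - 2.4667*j^3 + 11.9131*j^2 + 13.6552*j + 1.1648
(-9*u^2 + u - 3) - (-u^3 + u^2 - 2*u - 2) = u^3 - 10*u^2 + 3*u - 1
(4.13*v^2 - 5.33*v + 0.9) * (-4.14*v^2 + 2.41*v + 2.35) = -17.0982*v^4 + 32.0195*v^3 - 6.8658*v^2 - 10.3565*v + 2.115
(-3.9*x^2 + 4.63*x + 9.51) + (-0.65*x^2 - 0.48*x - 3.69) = -4.55*x^2 + 4.15*x + 5.82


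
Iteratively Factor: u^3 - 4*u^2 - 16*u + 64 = (u + 4)*(u^2 - 8*u + 16) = (u - 4)*(u + 4)*(u - 4)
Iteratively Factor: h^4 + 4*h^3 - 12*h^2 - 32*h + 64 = (h - 2)*(h^3 + 6*h^2 - 32) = (h - 2)*(h + 4)*(h^2 + 2*h - 8) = (h - 2)*(h + 4)^2*(h - 2)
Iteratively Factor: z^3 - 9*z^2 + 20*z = (z - 5)*(z^2 - 4*z) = (z - 5)*(z - 4)*(z)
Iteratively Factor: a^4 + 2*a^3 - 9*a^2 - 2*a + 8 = (a + 4)*(a^3 - 2*a^2 - a + 2) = (a - 2)*(a + 4)*(a^2 - 1) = (a - 2)*(a + 1)*(a + 4)*(a - 1)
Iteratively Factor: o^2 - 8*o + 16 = (o - 4)*(o - 4)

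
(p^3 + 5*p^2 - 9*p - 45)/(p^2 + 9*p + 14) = (p^3 + 5*p^2 - 9*p - 45)/(p^2 + 9*p + 14)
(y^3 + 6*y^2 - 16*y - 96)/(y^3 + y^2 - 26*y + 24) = (y + 4)/(y - 1)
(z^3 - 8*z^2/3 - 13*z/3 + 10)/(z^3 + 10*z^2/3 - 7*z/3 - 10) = (z - 3)/(z + 3)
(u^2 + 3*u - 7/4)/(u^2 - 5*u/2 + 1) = (u + 7/2)/(u - 2)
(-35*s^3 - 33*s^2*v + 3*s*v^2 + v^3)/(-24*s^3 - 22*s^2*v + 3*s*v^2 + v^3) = (35*s^2 - 2*s*v - v^2)/(24*s^2 - 2*s*v - v^2)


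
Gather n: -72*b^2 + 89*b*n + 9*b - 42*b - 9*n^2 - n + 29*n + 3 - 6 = -72*b^2 - 33*b - 9*n^2 + n*(89*b + 28) - 3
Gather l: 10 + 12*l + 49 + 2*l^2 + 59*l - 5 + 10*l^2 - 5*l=12*l^2 + 66*l + 54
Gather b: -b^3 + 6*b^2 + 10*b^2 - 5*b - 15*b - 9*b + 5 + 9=-b^3 + 16*b^2 - 29*b + 14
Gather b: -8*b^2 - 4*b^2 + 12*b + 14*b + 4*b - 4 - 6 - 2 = -12*b^2 + 30*b - 12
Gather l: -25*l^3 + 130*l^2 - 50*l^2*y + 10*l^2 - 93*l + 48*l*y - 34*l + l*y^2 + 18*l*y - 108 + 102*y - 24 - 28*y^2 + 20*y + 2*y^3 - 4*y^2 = -25*l^3 + l^2*(140 - 50*y) + l*(y^2 + 66*y - 127) + 2*y^3 - 32*y^2 + 122*y - 132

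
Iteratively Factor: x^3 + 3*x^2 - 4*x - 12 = (x + 3)*(x^2 - 4) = (x + 2)*(x + 3)*(x - 2)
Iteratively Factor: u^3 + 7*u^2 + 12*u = (u + 4)*(u^2 + 3*u) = (u + 3)*(u + 4)*(u)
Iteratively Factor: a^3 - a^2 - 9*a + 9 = (a + 3)*(a^2 - 4*a + 3) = (a - 3)*(a + 3)*(a - 1)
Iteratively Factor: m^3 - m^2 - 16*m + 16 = (m - 4)*(m^2 + 3*m - 4) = (m - 4)*(m + 4)*(m - 1)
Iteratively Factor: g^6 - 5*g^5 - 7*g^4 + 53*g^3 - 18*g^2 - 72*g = (g - 4)*(g^5 - g^4 - 11*g^3 + 9*g^2 + 18*g) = (g - 4)*(g + 1)*(g^4 - 2*g^3 - 9*g^2 + 18*g) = g*(g - 4)*(g + 1)*(g^3 - 2*g^2 - 9*g + 18) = g*(g - 4)*(g - 2)*(g + 1)*(g^2 - 9) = g*(g - 4)*(g - 3)*(g - 2)*(g + 1)*(g + 3)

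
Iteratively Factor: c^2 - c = (c)*(c - 1)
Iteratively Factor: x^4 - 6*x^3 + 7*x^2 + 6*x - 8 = (x - 4)*(x^3 - 2*x^2 - x + 2) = (x - 4)*(x + 1)*(x^2 - 3*x + 2) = (x - 4)*(x - 1)*(x + 1)*(x - 2)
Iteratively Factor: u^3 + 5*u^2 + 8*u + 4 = (u + 2)*(u^2 + 3*u + 2) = (u + 1)*(u + 2)*(u + 2)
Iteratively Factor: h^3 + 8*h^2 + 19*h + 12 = (h + 1)*(h^2 + 7*h + 12) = (h + 1)*(h + 3)*(h + 4)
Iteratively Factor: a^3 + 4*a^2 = (a + 4)*(a^2) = a*(a + 4)*(a)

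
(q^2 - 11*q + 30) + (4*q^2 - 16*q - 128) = 5*q^2 - 27*q - 98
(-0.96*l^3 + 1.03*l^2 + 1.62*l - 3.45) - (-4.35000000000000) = -0.96*l^3 + 1.03*l^2 + 1.62*l + 0.899999999999999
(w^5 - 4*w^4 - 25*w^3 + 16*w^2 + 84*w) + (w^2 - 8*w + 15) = w^5 - 4*w^4 - 25*w^3 + 17*w^2 + 76*w + 15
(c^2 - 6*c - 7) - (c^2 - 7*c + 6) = c - 13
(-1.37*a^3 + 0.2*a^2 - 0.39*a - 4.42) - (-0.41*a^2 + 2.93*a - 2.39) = -1.37*a^3 + 0.61*a^2 - 3.32*a - 2.03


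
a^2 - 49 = (a - 7)*(a + 7)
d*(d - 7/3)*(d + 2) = d^3 - d^2/3 - 14*d/3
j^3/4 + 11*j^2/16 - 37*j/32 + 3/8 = (j/4 + 1)*(j - 3/4)*(j - 1/2)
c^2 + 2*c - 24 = (c - 4)*(c + 6)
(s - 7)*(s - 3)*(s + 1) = s^3 - 9*s^2 + 11*s + 21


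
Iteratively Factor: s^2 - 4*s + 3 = (s - 1)*(s - 3)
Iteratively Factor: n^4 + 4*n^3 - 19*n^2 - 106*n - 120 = (n + 2)*(n^3 + 2*n^2 - 23*n - 60) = (n + 2)*(n + 3)*(n^2 - n - 20) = (n - 5)*(n + 2)*(n + 3)*(n + 4)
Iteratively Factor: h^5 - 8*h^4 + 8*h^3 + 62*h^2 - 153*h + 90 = (h + 3)*(h^4 - 11*h^3 + 41*h^2 - 61*h + 30) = (h - 2)*(h + 3)*(h^3 - 9*h^2 + 23*h - 15) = (h - 5)*(h - 2)*(h + 3)*(h^2 - 4*h + 3) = (h - 5)*(h - 3)*(h - 2)*(h + 3)*(h - 1)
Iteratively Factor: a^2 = (a)*(a)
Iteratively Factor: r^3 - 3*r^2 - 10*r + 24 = (r - 4)*(r^2 + r - 6) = (r - 4)*(r + 3)*(r - 2)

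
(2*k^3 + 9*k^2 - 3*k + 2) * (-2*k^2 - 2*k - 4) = -4*k^5 - 22*k^4 - 20*k^3 - 34*k^2 + 8*k - 8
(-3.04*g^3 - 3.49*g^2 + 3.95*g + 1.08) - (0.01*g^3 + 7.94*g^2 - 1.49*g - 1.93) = -3.05*g^3 - 11.43*g^2 + 5.44*g + 3.01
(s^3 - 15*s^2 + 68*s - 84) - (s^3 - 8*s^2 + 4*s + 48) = -7*s^2 + 64*s - 132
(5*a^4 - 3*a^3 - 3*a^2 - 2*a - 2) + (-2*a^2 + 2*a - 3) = 5*a^4 - 3*a^3 - 5*a^2 - 5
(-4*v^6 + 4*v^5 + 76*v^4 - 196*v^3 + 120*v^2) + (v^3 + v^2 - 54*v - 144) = -4*v^6 + 4*v^5 + 76*v^4 - 195*v^3 + 121*v^2 - 54*v - 144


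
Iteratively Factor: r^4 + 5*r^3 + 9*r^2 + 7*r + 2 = (r + 1)*(r^3 + 4*r^2 + 5*r + 2) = (r + 1)*(r + 2)*(r^2 + 2*r + 1) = (r + 1)^2*(r + 2)*(r + 1)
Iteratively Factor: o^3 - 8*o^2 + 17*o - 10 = (o - 5)*(o^2 - 3*o + 2) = (o - 5)*(o - 1)*(o - 2)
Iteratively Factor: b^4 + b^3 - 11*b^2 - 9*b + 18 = (b - 3)*(b^3 + 4*b^2 + b - 6) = (b - 3)*(b - 1)*(b^2 + 5*b + 6) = (b - 3)*(b - 1)*(b + 2)*(b + 3)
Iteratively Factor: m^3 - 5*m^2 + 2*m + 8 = (m + 1)*(m^2 - 6*m + 8) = (m - 4)*(m + 1)*(m - 2)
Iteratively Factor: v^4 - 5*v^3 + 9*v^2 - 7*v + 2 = (v - 1)*(v^3 - 4*v^2 + 5*v - 2) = (v - 1)^2*(v^2 - 3*v + 2) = (v - 2)*(v - 1)^2*(v - 1)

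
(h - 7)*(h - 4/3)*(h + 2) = h^3 - 19*h^2/3 - 22*h/3 + 56/3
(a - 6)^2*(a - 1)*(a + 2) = a^4 - 11*a^3 + 22*a^2 + 60*a - 72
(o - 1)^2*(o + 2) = o^3 - 3*o + 2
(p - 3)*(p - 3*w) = p^2 - 3*p*w - 3*p + 9*w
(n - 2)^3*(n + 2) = n^4 - 4*n^3 + 16*n - 16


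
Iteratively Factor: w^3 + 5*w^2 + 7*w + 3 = (w + 1)*(w^2 + 4*w + 3) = (w + 1)^2*(w + 3)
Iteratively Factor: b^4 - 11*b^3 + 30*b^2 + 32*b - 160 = (b + 2)*(b^3 - 13*b^2 + 56*b - 80) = (b - 4)*(b + 2)*(b^2 - 9*b + 20) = (b - 5)*(b - 4)*(b + 2)*(b - 4)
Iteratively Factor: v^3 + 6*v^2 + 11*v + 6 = (v + 3)*(v^2 + 3*v + 2) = (v + 2)*(v + 3)*(v + 1)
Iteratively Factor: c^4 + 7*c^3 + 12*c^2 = (c)*(c^3 + 7*c^2 + 12*c) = c*(c + 4)*(c^2 + 3*c) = c^2*(c + 4)*(c + 3)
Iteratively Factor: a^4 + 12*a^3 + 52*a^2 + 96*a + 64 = (a + 4)*(a^3 + 8*a^2 + 20*a + 16) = (a + 2)*(a + 4)*(a^2 + 6*a + 8) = (a + 2)^2*(a + 4)*(a + 4)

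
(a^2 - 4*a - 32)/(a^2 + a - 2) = (a^2 - 4*a - 32)/(a^2 + a - 2)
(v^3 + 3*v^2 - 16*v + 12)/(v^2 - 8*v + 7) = (v^2 + 4*v - 12)/(v - 7)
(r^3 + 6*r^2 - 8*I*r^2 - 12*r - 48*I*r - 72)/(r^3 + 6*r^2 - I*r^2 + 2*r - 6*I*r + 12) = (r - 6*I)/(r + I)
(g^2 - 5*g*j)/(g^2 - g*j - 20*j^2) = g/(g + 4*j)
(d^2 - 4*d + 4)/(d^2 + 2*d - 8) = (d - 2)/(d + 4)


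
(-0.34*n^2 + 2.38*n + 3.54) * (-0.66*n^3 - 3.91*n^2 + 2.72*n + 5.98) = 0.2244*n^5 - 0.2414*n^4 - 12.567*n^3 - 9.401*n^2 + 23.8612*n + 21.1692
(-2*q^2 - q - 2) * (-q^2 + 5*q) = 2*q^4 - 9*q^3 - 3*q^2 - 10*q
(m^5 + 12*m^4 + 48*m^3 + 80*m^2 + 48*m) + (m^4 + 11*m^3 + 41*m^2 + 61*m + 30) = m^5 + 13*m^4 + 59*m^3 + 121*m^2 + 109*m + 30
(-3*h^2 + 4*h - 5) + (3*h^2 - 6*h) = -2*h - 5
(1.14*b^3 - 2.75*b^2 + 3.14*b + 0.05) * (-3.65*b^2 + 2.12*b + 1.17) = -4.161*b^5 + 12.4543*b^4 - 15.9572*b^3 + 3.2568*b^2 + 3.7798*b + 0.0585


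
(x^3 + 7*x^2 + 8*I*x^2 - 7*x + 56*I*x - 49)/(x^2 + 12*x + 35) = (x^2 + 8*I*x - 7)/(x + 5)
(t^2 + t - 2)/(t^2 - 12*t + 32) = (t^2 + t - 2)/(t^2 - 12*t + 32)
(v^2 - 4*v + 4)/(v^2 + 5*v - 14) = (v - 2)/(v + 7)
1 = 1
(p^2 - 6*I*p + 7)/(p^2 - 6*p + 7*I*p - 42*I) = (p^2 - 6*I*p + 7)/(p^2 + p*(-6 + 7*I) - 42*I)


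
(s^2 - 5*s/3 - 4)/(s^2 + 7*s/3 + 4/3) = (s - 3)/(s + 1)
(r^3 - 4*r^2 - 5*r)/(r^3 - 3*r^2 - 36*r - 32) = r*(r - 5)/(r^2 - 4*r - 32)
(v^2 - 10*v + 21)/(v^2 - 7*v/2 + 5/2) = 2*(v^2 - 10*v + 21)/(2*v^2 - 7*v + 5)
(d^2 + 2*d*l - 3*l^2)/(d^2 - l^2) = (d + 3*l)/(d + l)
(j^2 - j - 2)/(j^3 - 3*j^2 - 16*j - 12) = (j - 2)/(j^2 - 4*j - 12)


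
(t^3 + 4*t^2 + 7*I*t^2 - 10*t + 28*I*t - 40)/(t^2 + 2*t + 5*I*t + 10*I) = (t^2 + 2*t*(2 + I) + 8*I)/(t + 2)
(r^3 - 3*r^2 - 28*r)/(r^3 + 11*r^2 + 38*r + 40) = r*(r - 7)/(r^2 + 7*r + 10)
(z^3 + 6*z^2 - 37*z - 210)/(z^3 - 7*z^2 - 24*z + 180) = (z + 7)/(z - 6)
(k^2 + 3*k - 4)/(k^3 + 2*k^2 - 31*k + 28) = (k + 4)/(k^2 + 3*k - 28)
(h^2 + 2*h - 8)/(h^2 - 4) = (h + 4)/(h + 2)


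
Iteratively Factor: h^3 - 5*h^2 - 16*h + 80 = (h + 4)*(h^2 - 9*h + 20) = (h - 4)*(h + 4)*(h - 5)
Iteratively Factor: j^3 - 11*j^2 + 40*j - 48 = (j - 4)*(j^2 - 7*j + 12) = (j - 4)*(j - 3)*(j - 4)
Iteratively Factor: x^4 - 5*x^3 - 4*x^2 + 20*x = (x + 2)*(x^3 - 7*x^2 + 10*x) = (x - 2)*(x + 2)*(x^2 - 5*x) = x*(x - 2)*(x + 2)*(x - 5)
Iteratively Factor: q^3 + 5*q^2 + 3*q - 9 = (q + 3)*(q^2 + 2*q - 3) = (q + 3)^2*(q - 1)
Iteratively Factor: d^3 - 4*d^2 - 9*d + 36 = (d - 4)*(d^2 - 9) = (d - 4)*(d + 3)*(d - 3)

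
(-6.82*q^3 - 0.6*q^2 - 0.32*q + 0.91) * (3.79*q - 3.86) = -25.8478*q^4 + 24.0512*q^3 + 1.1032*q^2 + 4.6841*q - 3.5126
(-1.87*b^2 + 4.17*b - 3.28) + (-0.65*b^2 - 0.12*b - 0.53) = -2.52*b^2 + 4.05*b - 3.81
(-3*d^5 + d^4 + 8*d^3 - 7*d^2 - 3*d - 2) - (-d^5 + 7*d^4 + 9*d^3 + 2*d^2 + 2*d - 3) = -2*d^5 - 6*d^4 - d^3 - 9*d^2 - 5*d + 1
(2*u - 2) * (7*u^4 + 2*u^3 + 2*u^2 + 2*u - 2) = 14*u^5 - 10*u^4 - 8*u + 4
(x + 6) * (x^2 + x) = x^3 + 7*x^2 + 6*x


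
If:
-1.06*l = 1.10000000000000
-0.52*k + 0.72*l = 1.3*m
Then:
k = -2.5*m - 1.43686502177068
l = -1.04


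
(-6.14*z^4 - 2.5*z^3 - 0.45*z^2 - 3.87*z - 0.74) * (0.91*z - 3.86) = -5.5874*z^5 + 21.4254*z^4 + 9.2405*z^3 - 1.7847*z^2 + 14.2648*z + 2.8564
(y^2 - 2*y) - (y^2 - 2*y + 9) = -9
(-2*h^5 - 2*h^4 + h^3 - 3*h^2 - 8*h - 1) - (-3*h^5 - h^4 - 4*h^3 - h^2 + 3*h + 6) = h^5 - h^4 + 5*h^3 - 2*h^2 - 11*h - 7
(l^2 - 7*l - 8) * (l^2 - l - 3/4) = l^4 - 8*l^3 - 7*l^2/4 + 53*l/4 + 6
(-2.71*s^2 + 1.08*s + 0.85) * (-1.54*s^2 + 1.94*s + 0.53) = 4.1734*s^4 - 6.9206*s^3 - 0.6501*s^2 + 2.2214*s + 0.4505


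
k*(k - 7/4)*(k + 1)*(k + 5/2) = k^4 + 7*k^3/4 - 29*k^2/8 - 35*k/8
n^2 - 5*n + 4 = (n - 4)*(n - 1)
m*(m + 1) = m^2 + m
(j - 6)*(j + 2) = j^2 - 4*j - 12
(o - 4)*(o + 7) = o^2 + 3*o - 28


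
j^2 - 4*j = j*(j - 4)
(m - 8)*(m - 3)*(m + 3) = m^3 - 8*m^2 - 9*m + 72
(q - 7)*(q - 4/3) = q^2 - 25*q/3 + 28/3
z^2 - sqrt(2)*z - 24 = (z - 4*sqrt(2))*(z + 3*sqrt(2))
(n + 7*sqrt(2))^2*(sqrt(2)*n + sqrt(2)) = sqrt(2)*n^3 + sqrt(2)*n^2 + 28*n^2 + 28*n + 98*sqrt(2)*n + 98*sqrt(2)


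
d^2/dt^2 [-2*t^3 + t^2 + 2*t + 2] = 2 - 12*t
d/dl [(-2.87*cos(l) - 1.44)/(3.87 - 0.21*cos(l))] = 11.4093*sin(l)/(0.21*cos(l) - 3.87)^2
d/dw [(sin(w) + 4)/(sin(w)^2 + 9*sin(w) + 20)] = -cos(w)/(sin(w) + 5)^2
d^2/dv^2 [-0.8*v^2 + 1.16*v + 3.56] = -1.60000000000000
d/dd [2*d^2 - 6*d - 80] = 4*d - 6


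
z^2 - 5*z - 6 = (z - 6)*(z + 1)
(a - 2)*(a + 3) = a^2 + a - 6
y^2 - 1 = (y - 1)*(y + 1)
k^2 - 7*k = k*(k - 7)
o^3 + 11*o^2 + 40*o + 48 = (o + 3)*(o + 4)^2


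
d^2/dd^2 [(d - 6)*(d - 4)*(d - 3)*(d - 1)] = 12*d^2 - 84*d + 134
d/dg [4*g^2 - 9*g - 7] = 8*g - 9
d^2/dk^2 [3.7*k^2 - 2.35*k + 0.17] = 7.40000000000000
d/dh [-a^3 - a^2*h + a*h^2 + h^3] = -a^2 + 2*a*h + 3*h^2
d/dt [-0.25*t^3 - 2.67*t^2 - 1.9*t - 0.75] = -0.75*t^2 - 5.34*t - 1.9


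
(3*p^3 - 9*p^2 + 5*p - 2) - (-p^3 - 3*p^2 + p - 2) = 4*p^3 - 6*p^2 + 4*p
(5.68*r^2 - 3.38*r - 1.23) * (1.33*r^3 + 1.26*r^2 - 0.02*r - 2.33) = 7.5544*r^5 + 2.6614*r^4 - 6.0083*r^3 - 14.7166*r^2 + 7.9*r + 2.8659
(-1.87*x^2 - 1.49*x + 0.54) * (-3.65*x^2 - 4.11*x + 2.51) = 6.8255*x^4 + 13.1242*x^3 - 0.540799999999999*x^2 - 5.9593*x + 1.3554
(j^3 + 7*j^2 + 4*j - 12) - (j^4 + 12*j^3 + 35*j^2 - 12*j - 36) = -j^4 - 11*j^3 - 28*j^2 + 16*j + 24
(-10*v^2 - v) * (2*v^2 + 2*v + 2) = -20*v^4 - 22*v^3 - 22*v^2 - 2*v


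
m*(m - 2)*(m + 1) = m^3 - m^2 - 2*m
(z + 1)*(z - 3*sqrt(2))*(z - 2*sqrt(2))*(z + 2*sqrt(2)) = z^4 - 3*sqrt(2)*z^3 + z^3 - 8*z^2 - 3*sqrt(2)*z^2 - 8*z + 24*sqrt(2)*z + 24*sqrt(2)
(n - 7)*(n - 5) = n^2 - 12*n + 35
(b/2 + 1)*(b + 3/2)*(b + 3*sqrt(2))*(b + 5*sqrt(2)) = b^4/2 + 7*b^3/4 + 4*sqrt(2)*b^3 + 33*b^2/2 + 14*sqrt(2)*b^2 + 12*sqrt(2)*b + 105*b/2 + 45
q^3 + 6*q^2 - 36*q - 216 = (q - 6)*(q + 6)^2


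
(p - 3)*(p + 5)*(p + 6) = p^3 + 8*p^2 - 3*p - 90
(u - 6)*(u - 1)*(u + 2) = u^3 - 5*u^2 - 8*u + 12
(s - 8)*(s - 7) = s^2 - 15*s + 56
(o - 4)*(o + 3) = o^2 - o - 12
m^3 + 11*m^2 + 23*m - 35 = (m - 1)*(m + 5)*(m + 7)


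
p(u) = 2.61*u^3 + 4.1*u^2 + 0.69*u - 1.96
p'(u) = 7.83*u^2 + 8.2*u + 0.69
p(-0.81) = -1.22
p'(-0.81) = -0.81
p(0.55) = 0.09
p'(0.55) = 7.57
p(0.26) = -1.46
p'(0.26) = 3.35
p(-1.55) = -2.90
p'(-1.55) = 6.79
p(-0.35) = -1.81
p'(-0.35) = -1.22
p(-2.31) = -13.85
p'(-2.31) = 23.53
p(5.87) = 671.27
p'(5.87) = 318.62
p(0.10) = -1.85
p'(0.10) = 1.59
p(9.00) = 2239.04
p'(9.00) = 708.72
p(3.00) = 107.48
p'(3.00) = 95.76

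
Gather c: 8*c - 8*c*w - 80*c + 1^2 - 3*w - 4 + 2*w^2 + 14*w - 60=c*(-8*w - 72) + 2*w^2 + 11*w - 63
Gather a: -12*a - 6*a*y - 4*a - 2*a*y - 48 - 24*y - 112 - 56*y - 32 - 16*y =a*(-8*y - 16) - 96*y - 192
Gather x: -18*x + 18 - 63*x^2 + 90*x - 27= -63*x^2 + 72*x - 9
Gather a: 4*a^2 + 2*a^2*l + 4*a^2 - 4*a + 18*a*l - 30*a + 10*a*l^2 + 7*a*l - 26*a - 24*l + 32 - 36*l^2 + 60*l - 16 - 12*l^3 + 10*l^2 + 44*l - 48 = a^2*(2*l + 8) + a*(10*l^2 + 25*l - 60) - 12*l^3 - 26*l^2 + 80*l - 32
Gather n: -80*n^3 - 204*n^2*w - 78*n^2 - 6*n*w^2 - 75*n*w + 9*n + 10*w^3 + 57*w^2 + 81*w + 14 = -80*n^3 + n^2*(-204*w - 78) + n*(-6*w^2 - 75*w + 9) + 10*w^3 + 57*w^2 + 81*w + 14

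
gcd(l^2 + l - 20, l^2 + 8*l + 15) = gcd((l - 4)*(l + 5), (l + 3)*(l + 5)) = l + 5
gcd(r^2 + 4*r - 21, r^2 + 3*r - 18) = r - 3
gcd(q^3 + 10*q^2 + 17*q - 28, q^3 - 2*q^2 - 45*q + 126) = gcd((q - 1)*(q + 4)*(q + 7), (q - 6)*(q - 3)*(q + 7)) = q + 7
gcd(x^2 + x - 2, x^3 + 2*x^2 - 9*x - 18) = x + 2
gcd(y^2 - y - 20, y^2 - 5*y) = y - 5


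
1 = 1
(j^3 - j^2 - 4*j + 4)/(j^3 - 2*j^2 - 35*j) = (-j^3 + j^2 + 4*j - 4)/(j*(-j^2 + 2*j + 35))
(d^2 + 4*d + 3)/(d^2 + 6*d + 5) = (d + 3)/(d + 5)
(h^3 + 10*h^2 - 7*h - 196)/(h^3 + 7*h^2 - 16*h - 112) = (h + 7)/(h + 4)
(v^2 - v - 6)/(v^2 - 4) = (v - 3)/(v - 2)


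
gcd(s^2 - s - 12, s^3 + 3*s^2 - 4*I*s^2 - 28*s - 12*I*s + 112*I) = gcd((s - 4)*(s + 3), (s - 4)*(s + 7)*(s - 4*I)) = s - 4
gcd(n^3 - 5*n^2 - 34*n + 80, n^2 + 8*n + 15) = n + 5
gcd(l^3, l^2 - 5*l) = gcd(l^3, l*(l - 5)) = l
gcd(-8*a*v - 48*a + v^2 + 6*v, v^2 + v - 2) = 1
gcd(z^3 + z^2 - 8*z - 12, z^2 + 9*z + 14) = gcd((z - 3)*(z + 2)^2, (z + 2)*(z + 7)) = z + 2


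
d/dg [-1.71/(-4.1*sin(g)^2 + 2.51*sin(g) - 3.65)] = (4.2921 - 14.022*sin(g))*cos(g)/(4.1*sin(g)^2 - 2.51*sin(g) + 3.65)^2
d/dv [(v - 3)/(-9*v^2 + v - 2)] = (-9*v^2 + v + (v - 3)*(18*v - 1) - 2)/(9*v^2 - v + 2)^2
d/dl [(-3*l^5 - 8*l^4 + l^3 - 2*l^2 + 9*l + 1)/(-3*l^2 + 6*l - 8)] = (27*l^6 - 24*l^5 - 27*l^4 + 268*l^3 - 9*l^2 + 38*l - 78)/(9*l^4 - 36*l^3 + 84*l^2 - 96*l + 64)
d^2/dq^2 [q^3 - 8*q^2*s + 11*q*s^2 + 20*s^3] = 6*q - 16*s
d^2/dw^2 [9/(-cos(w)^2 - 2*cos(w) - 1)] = 18*(-cos(w) + cos(2*w) - 2)/(cos(w) + 1)^4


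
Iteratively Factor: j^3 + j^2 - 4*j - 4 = (j + 1)*(j^2 - 4) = (j - 2)*(j + 1)*(j + 2)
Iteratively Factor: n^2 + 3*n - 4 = (n - 1)*(n + 4)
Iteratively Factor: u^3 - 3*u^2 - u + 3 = (u + 1)*(u^2 - 4*u + 3) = (u - 1)*(u + 1)*(u - 3)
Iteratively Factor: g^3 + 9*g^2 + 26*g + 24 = (g + 4)*(g^2 + 5*g + 6) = (g + 2)*(g + 4)*(g + 3)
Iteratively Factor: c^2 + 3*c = (c + 3)*(c)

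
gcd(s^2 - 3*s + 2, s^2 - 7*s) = 1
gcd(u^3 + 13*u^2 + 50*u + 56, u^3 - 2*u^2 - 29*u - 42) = u + 2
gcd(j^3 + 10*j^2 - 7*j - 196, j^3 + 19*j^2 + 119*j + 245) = j^2 + 14*j + 49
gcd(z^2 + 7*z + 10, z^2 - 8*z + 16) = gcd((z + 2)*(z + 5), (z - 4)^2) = 1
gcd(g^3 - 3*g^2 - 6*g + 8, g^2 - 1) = g - 1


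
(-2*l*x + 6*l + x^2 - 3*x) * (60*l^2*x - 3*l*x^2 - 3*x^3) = -120*l^3*x^2 + 360*l^3*x + 66*l^2*x^3 - 198*l^2*x^2 + 3*l*x^4 - 9*l*x^3 - 3*x^5 + 9*x^4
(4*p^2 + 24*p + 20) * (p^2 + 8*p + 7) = 4*p^4 + 56*p^3 + 240*p^2 + 328*p + 140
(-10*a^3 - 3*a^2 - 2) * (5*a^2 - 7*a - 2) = -50*a^5 + 55*a^4 + 41*a^3 - 4*a^2 + 14*a + 4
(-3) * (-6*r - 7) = 18*r + 21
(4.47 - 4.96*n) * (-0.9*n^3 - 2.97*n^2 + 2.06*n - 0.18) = 4.464*n^4 + 10.7082*n^3 - 23.4935*n^2 + 10.101*n - 0.8046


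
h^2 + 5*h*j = h*(h + 5*j)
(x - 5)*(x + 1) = x^2 - 4*x - 5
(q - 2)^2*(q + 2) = q^3 - 2*q^2 - 4*q + 8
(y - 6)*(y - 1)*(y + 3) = y^3 - 4*y^2 - 15*y + 18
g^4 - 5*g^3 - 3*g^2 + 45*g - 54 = (g - 3)^2*(g - 2)*(g + 3)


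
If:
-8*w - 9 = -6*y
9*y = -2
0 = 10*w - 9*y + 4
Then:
No Solution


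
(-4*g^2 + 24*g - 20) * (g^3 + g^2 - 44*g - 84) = -4*g^5 + 20*g^4 + 180*g^3 - 740*g^2 - 1136*g + 1680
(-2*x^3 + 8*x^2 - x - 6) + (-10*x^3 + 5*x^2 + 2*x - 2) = -12*x^3 + 13*x^2 + x - 8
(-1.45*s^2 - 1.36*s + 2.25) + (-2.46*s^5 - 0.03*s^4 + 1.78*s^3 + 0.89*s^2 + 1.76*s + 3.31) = -2.46*s^5 - 0.03*s^4 + 1.78*s^3 - 0.56*s^2 + 0.4*s + 5.56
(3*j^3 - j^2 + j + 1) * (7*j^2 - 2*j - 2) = 21*j^5 - 13*j^4 + 3*j^3 + 7*j^2 - 4*j - 2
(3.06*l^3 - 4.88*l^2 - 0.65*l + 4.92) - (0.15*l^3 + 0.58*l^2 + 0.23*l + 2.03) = 2.91*l^3 - 5.46*l^2 - 0.88*l + 2.89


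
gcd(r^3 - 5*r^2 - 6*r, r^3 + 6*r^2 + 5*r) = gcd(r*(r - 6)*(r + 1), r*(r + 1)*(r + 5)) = r^2 + r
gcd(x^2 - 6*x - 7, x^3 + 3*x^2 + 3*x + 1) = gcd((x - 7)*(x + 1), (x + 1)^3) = x + 1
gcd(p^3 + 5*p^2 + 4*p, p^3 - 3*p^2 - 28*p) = p^2 + 4*p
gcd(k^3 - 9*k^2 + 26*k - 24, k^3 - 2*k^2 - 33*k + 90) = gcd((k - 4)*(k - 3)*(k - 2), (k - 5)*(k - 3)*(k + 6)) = k - 3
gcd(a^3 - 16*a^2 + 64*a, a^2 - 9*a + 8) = a - 8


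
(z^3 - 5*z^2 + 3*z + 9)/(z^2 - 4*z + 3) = (z^2 - 2*z - 3)/(z - 1)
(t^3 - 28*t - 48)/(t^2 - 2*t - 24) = t + 2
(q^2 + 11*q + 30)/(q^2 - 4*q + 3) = (q^2 + 11*q + 30)/(q^2 - 4*q + 3)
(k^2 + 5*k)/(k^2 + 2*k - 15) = k/(k - 3)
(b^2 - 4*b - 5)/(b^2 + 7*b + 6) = (b - 5)/(b + 6)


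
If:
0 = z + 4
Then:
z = -4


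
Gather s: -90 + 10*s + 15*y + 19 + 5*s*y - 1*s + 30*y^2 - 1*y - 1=s*(5*y + 9) + 30*y^2 + 14*y - 72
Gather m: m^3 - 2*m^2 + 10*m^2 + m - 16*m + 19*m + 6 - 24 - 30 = m^3 + 8*m^2 + 4*m - 48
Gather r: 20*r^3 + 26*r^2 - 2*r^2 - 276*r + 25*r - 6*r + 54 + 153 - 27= 20*r^3 + 24*r^2 - 257*r + 180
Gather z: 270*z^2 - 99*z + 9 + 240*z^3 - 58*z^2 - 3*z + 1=240*z^3 + 212*z^2 - 102*z + 10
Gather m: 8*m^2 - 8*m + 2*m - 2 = 8*m^2 - 6*m - 2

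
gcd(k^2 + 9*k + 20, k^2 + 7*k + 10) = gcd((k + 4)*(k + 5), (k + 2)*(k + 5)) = k + 5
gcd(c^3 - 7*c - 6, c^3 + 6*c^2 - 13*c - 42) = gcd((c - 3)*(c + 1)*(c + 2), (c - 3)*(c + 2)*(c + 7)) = c^2 - c - 6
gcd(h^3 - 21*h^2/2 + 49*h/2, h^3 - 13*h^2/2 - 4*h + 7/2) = h - 7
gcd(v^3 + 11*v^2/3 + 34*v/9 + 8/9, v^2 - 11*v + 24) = 1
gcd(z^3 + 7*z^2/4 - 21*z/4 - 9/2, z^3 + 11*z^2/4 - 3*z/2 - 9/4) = z^2 + 15*z/4 + 9/4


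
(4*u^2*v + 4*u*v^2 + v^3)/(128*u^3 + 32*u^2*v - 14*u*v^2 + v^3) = v*(2*u + v)/(64*u^2 - 16*u*v + v^2)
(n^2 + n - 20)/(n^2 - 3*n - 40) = (n - 4)/(n - 8)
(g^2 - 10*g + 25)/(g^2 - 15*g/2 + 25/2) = 2*(g - 5)/(2*g - 5)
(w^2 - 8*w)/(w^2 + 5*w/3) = 3*(w - 8)/(3*w + 5)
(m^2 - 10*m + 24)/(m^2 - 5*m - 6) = (m - 4)/(m + 1)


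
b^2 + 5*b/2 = b*(b + 5/2)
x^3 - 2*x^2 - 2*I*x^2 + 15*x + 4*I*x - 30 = (x - 2)*(x - 5*I)*(x + 3*I)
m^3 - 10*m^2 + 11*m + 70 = (m - 7)*(m - 5)*(m + 2)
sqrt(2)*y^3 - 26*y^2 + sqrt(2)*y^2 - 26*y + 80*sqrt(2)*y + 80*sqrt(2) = (y - 8*sqrt(2))*(y - 5*sqrt(2))*(sqrt(2)*y + sqrt(2))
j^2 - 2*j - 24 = (j - 6)*(j + 4)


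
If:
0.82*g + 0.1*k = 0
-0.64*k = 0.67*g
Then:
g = 0.00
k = 0.00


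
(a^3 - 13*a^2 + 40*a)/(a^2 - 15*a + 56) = a*(a - 5)/(a - 7)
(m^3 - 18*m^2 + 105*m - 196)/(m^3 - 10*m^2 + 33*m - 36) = (m^2 - 14*m + 49)/(m^2 - 6*m + 9)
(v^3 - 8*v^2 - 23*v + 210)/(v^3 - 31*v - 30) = (v - 7)/(v + 1)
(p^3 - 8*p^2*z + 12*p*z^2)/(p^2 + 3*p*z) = (p^2 - 8*p*z + 12*z^2)/(p + 3*z)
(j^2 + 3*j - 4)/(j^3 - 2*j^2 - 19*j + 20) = 1/(j - 5)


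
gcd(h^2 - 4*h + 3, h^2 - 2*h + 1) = h - 1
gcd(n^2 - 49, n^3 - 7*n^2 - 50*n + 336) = n + 7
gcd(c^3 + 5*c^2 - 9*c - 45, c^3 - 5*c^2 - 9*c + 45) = c^2 - 9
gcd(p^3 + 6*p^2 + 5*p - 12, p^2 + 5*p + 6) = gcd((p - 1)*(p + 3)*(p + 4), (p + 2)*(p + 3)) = p + 3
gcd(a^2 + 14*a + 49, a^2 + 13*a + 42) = a + 7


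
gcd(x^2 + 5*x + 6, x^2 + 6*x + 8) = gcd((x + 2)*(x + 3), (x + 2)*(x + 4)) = x + 2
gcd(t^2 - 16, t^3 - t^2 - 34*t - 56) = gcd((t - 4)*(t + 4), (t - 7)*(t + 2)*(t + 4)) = t + 4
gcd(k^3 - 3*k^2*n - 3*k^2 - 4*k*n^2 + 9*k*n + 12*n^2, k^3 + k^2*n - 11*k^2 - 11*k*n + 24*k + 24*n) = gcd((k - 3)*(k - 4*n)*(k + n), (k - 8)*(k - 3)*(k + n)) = k^2 + k*n - 3*k - 3*n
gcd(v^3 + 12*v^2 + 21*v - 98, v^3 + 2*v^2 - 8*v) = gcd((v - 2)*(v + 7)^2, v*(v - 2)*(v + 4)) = v - 2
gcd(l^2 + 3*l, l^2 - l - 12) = l + 3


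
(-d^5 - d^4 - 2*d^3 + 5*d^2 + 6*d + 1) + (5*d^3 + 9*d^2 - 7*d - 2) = -d^5 - d^4 + 3*d^3 + 14*d^2 - d - 1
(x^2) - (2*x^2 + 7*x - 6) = -x^2 - 7*x + 6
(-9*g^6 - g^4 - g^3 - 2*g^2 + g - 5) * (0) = 0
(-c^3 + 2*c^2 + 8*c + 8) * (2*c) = -2*c^4 + 4*c^3 + 16*c^2 + 16*c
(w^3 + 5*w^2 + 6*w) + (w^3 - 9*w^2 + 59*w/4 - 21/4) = 2*w^3 - 4*w^2 + 83*w/4 - 21/4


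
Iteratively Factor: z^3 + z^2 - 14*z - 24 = (z - 4)*(z^2 + 5*z + 6) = (z - 4)*(z + 3)*(z + 2)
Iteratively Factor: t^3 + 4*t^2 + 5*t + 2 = (t + 1)*(t^2 + 3*t + 2) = (t + 1)^2*(t + 2)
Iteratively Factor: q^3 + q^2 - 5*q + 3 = (q - 1)*(q^2 + 2*q - 3) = (q - 1)^2*(q + 3)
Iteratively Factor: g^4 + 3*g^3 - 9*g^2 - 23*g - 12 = (g - 3)*(g^3 + 6*g^2 + 9*g + 4) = (g - 3)*(g + 4)*(g^2 + 2*g + 1) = (g - 3)*(g + 1)*(g + 4)*(g + 1)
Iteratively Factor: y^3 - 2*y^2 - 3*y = (y - 3)*(y^2 + y) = y*(y - 3)*(y + 1)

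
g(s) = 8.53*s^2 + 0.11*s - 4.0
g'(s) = 17.06*s + 0.11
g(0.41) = -2.52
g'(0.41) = 7.10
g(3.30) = 89.25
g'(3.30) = 56.41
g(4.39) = 160.87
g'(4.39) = 75.00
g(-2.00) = 29.90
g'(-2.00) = -34.01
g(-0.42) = -2.54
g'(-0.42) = -7.06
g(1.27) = 9.90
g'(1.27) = 21.78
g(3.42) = 96.15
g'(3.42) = 58.46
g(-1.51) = 15.28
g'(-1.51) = -25.65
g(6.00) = 303.74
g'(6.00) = 102.47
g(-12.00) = 1223.00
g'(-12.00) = -204.61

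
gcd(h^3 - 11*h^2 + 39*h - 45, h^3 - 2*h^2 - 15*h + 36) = h^2 - 6*h + 9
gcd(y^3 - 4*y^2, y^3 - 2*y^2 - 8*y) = y^2 - 4*y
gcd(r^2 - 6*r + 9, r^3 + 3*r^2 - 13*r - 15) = r - 3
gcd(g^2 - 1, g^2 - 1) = g^2 - 1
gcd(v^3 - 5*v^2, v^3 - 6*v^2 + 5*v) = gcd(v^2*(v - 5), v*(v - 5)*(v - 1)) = v^2 - 5*v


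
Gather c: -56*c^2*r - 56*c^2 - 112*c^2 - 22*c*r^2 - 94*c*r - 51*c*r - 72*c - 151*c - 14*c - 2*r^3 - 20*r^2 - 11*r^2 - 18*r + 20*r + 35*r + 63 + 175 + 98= c^2*(-56*r - 168) + c*(-22*r^2 - 145*r - 237) - 2*r^3 - 31*r^2 + 37*r + 336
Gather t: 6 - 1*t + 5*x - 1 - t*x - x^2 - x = t*(-x - 1) - x^2 + 4*x + 5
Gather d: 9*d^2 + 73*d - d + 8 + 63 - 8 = 9*d^2 + 72*d + 63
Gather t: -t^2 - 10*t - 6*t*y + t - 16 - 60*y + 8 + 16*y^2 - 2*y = -t^2 + t*(-6*y - 9) + 16*y^2 - 62*y - 8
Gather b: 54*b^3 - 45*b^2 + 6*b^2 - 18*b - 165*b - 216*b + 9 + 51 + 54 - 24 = 54*b^3 - 39*b^2 - 399*b + 90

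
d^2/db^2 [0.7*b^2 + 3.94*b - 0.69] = 1.40000000000000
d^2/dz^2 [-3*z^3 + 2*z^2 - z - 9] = 4 - 18*z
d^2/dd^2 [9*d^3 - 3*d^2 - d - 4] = 54*d - 6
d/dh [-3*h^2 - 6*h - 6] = -6*h - 6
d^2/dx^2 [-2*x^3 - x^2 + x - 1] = -12*x - 2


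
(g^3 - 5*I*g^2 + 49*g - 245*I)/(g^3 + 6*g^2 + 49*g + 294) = (g - 5*I)/(g + 6)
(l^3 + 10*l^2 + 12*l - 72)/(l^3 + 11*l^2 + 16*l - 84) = (l + 6)/(l + 7)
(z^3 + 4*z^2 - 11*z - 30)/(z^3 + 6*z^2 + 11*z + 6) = (z^2 + 2*z - 15)/(z^2 + 4*z + 3)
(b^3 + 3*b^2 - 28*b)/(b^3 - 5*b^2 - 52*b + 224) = b/(b - 8)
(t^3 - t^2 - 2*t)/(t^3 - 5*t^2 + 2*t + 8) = t/(t - 4)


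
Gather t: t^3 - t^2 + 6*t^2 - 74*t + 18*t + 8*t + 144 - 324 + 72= t^3 + 5*t^2 - 48*t - 108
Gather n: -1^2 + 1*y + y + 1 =2*y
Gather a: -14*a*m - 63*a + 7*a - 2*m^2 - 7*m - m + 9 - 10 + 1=a*(-14*m - 56) - 2*m^2 - 8*m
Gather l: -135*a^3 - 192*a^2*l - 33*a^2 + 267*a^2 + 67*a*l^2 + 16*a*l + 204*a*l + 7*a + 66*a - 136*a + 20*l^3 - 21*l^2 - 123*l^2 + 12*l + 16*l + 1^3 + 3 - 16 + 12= -135*a^3 + 234*a^2 - 63*a + 20*l^3 + l^2*(67*a - 144) + l*(-192*a^2 + 220*a + 28)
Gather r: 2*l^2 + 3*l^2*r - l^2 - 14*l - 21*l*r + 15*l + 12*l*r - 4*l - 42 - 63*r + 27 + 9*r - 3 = l^2 - 3*l + r*(3*l^2 - 9*l - 54) - 18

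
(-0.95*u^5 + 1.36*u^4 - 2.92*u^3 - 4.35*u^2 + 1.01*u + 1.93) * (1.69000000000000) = -1.6055*u^5 + 2.2984*u^4 - 4.9348*u^3 - 7.3515*u^2 + 1.7069*u + 3.2617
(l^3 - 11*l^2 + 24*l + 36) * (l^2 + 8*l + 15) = l^5 - 3*l^4 - 49*l^3 + 63*l^2 + 648*l + 540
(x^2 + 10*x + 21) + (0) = x^2 + 10*x + 21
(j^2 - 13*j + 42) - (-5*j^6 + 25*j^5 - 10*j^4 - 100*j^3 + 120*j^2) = 5*j^6 - 25*j^5 + 10*j^4 + 100*j^3 - 119*j^2 - 13*j + 42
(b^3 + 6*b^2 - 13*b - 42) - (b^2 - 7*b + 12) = b^3 + 5*b^2 - 6*b - 54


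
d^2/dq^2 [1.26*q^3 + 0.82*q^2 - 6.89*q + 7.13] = 7.56*q + 1.64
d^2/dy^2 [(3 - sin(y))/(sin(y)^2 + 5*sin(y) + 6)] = (sin(y)^5 - 17*sin(y)^4 - 83*sin(y)^3 - 15*sin(y)^2 + 252*sin(y) + 174)/(sin(y)^2 + 5*sin(y) + 6)^3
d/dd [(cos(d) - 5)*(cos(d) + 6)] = -sin(d) - sin(2*d)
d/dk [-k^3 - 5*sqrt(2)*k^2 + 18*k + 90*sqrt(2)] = -3*k^2 - 10*sqrt(2)*k + 18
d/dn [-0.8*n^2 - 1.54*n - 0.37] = -1.6*n - 1.54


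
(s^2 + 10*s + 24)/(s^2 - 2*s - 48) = (s + 4)/(s - 8)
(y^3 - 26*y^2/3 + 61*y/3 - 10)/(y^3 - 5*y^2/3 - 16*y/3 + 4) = (y - 5)/(y + 2)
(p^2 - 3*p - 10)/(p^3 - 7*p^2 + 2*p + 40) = 1/(p - 4)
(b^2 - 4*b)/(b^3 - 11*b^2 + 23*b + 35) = b*(b - 4)/(b^3 - 11*b^2 + 23*b + 35)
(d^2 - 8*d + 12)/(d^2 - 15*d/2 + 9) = 2*(d - 2)/(2*d - 3)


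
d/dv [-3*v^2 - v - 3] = -6*v - 1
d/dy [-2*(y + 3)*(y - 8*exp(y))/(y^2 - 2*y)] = 2*(8*y^3*exp(y) + 5*y^2 - 96*y*exp(y) + 48*exp(y))/(y^2*(y^2 - 4*y + 4))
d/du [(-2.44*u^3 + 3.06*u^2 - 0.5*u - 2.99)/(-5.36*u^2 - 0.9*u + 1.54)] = (13.0784*u^4 + 4.392*u^3 - 16.7068*u^2 - 22.628*u - 3.461)/(28.7296*u^4 + 9.648*u^3 - 15.6988*u^2 - 2.772*u + 2.3716)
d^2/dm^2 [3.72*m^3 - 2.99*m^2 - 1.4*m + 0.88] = 22.32*m - 5.98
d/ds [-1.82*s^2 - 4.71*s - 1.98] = -3.64*s - 4.71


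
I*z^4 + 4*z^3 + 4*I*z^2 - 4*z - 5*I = (z - 1)*(z - 5*I)*(z + I)*(I*z + I)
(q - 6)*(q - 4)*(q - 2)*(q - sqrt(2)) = q^4 - 12*q^3 - sqrt(2)*q^3 + 12*sqrt(2)*q^2 + 44*q^2 - 44*sqrt(2)*q - 48*q + 48*sqrt(2)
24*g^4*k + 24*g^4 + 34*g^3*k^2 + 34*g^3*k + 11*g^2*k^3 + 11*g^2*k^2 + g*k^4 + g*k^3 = (g + k)*(4*g + k)*(6*g + k)*(g*k + g)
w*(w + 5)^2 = w^3 + 10*w^2 + 25*w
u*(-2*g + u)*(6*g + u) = -12*g^2*u + 4*g*u^2 + u^3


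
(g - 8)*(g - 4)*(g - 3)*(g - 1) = g^4 - 16*g^3 + 83*g^2 - 164*g + 96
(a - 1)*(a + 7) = a^2 + 6*a - 7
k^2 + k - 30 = (k - 5)*(k + 6)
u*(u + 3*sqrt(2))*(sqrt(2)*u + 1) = sqrt(2)*u^3 + 7*u^2 + 3*sqrt(2)*u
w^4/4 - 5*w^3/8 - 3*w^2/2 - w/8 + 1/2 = (w/4 + 1/4)*(w - 4)*(w - 1/2)*(w + 1)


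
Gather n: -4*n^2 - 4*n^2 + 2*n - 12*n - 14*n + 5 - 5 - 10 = -8*n^2 - 24*n - 10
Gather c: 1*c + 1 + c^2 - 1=c^2 + c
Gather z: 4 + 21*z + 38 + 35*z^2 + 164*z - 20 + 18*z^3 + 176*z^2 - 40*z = 18*z^3 + 211*z^2 + 145*z + 22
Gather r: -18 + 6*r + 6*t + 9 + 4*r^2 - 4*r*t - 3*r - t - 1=4*r^2 + r*(3 - 4*t) + 5*t - 10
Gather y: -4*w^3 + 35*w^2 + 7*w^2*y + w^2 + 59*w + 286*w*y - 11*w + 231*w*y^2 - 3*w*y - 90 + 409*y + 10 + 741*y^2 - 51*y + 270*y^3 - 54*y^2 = -4*w^3 + 36*w^2 + 48*w + 270*y^3 + y^2*(231*w + 687) + y*(7*w^2 + 283*w + 358) - 80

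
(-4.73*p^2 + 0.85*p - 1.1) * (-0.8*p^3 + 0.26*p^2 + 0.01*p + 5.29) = 3.784*p^5 - 1.9098*p^4 + 1.0537*p^3 - 25.2992*p^2 + 4.4855*p - 5.819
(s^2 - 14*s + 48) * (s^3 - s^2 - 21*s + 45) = s^5 - 15*s^4 + 41*s^3 + 291*s^2 - 1638*s + 2160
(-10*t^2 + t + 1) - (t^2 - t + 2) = -11*t^2 + 2*t - 1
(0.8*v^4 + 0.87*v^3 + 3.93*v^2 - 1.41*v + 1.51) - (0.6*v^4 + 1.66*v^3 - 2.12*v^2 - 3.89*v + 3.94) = 0.2*v^4 - 0.79*v^3 + 6.05*v^2 + 2.48*v - 2.43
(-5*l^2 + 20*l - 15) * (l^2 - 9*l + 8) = -5*l^4 + 65*l^3 - 235*l^2 + 295*l - 120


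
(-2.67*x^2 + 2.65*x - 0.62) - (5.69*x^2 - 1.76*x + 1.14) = -8.36*x^2 + 4.41*x - 1.76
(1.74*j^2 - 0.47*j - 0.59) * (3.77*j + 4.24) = 6.5598*j^3 + 5.6057*j^2 - 4.2171*j - 2.5016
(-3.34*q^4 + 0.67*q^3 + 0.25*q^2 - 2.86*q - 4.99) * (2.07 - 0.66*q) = 2.2044*q^5 - 7.356*q^4 + 1.2219*q^3 + 2.4051*q^2 - 2.6268*q - 10.3293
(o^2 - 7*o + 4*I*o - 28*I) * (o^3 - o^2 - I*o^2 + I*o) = o^5 - 8*o^4 + 3*I*o^4 + 11*o^3 - 24*I*o^3 - 32*o^2 + 21*I*o^2 + 28*o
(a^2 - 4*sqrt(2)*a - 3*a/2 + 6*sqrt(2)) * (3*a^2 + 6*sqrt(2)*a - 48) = 3*a^4 - 6*sqrt(2)*a^3 - 9*a^3/2 - 96*a^2 + 9*sqrt(2)*a^2 + 144*a + 192*sqrt(2)*a - 288*sqrt(2)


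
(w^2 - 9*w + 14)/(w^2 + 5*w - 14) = (w - 7)/(w + 7)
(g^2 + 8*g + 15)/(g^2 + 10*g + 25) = (g + 3)/(g + 5)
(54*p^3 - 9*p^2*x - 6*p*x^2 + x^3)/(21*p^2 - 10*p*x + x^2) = (-18*p^2 - 3*p*x + x^2)/(-7*p + x)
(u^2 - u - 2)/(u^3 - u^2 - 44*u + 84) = (u + 1)/(u^2 + u - 42)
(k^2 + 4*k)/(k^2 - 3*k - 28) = k/(k - 7)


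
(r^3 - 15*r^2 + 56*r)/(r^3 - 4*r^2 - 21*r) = (r - 8)/(r + 3)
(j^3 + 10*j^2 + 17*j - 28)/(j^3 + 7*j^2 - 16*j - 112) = (j - 1)/(j - 4)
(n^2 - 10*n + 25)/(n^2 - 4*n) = (n^2 - 10*n + 25)/(n*(n - 4))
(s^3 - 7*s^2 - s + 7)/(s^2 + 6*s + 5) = (s^2 - 8*s + 7)/(s + 5)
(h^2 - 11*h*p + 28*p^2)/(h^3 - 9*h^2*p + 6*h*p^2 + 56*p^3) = 1/(h + 2*p)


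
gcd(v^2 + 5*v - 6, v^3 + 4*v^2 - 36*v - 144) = v + 6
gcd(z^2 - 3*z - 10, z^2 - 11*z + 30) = z - 5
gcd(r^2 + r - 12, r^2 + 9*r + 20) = r + 4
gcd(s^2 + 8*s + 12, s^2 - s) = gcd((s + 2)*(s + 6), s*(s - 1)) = 1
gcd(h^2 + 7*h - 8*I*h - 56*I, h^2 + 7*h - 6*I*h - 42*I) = h + 7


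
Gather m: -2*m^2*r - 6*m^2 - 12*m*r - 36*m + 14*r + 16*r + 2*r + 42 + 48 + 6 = m^2*(-2*r - 6) + m*(-12*r - 36) + 32*r + 96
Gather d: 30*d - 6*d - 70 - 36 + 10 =24*d - 96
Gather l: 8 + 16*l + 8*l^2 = 8*l^2 + 16*l + 8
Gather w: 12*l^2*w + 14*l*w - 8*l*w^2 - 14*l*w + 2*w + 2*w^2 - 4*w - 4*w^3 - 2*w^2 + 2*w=12*l^2*w - 8*l*w^2 - 4*w^3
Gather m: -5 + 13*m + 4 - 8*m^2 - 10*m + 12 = -8*m^2 + 3*m + 11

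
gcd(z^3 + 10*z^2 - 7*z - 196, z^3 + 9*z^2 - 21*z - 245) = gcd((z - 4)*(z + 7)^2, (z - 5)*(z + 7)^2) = z^2 + 14*z + 49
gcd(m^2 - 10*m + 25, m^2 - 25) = m - 5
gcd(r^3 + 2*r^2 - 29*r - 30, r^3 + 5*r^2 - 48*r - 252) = r + 6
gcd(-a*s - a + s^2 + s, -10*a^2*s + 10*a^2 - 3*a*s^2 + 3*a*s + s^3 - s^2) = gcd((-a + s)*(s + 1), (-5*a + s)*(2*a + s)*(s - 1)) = 1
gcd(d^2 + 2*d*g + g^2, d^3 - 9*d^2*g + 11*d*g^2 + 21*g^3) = d + g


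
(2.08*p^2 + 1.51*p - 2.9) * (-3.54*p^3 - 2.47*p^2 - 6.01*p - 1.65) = -7.3632*p^5 - 10.483*p^4 - 5.9645*p^3 - 5.3441*p^2 + 14.9375*p + 4.785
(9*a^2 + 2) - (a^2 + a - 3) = 8*a^2 - a + 5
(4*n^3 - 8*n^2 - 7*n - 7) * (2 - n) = -4*n^4 + 16*n^3 - 9*n^2 - 7*n - 14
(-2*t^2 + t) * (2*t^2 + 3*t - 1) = -4*t^4 - 4*t^3 + 5*t^2 - t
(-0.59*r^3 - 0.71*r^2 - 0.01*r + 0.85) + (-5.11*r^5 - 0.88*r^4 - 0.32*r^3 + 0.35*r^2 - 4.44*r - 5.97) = -5.11*r^5 - 0.88*r^4 - 0.91*r^3 - 0.36*r^2 - 4.45*r - 5.12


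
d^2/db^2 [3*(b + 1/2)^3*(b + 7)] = 9*(b + 1/2)*(4*b + 15)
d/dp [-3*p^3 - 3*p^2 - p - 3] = -9*p^2 - 6*p - 1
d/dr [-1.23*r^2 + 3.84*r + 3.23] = 3.84 - 2.46*r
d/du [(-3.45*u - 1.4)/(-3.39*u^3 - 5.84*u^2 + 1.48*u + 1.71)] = (11.6955*u^3 + 20.148*u^2 - 5.106*u - (3.45*u + 1.4)*(10.17*u^2 + 11.68*u - 1.48) - 5.8995)/(3.39*u^3 + 5.84*u^2 - 1.48*u - 1.71)^2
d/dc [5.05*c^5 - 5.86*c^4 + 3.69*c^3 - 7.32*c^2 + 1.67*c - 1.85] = 25.25*c^4 - 23.44*c^3 + 11.07*c^2 - 14.64*c + 1.67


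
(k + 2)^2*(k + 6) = k^3 + 10*k^2 + 28*k + 24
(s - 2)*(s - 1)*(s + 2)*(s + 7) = s^4 + 6*s^3 - 11*s^2 - 24*s + 28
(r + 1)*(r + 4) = r^2 + 5*r + 4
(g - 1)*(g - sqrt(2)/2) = g^2 - g - sqrt(2)*g/2 + sqrt(2)/2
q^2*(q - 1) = q^3 - q^2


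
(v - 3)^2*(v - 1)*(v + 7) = v^4 - 34*v^2 + 96*v - 63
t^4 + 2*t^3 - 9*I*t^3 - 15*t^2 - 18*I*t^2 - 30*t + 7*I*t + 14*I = (t + 2)*(t - 7*I)*(t - I)^2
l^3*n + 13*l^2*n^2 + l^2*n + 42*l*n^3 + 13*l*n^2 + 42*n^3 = (l + 6*n)*(l + 7*n)*(l*n + n)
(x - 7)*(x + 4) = x^2 - 3*x - 28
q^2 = q^2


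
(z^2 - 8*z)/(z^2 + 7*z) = (z - 8)/(z + 7)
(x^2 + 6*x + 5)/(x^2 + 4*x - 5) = (x + 1)/(x - 1)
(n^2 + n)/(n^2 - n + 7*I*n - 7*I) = n*(n + 1)/(n^2 - n + 7*I*n - 7*I)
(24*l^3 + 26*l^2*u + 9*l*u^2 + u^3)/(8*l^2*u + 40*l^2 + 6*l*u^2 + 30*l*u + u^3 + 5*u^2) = (3*l + u)/(u + 5)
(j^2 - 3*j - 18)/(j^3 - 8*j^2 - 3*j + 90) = 1/(j - 5)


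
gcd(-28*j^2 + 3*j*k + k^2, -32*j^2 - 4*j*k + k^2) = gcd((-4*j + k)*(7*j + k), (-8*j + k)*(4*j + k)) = 1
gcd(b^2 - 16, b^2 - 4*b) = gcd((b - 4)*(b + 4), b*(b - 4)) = b - 4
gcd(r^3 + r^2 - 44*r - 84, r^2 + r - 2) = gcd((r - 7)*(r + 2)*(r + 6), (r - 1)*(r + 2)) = r + 2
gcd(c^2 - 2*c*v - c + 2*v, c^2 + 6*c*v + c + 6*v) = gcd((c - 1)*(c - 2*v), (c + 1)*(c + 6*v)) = 1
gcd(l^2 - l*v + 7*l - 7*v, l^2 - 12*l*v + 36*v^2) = 1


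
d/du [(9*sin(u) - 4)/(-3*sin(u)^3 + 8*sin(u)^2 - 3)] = (54*sin(u)^3 - 108*sin(u)^2 + 64*sin(u) - 27)*cos(u)/(3*sin(u)^3 - 8*sin(u)^2 + 3)^2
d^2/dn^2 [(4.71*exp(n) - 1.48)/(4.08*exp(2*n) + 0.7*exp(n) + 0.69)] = (78.404544*exp(4*n) - 111.998448*exp(3*n) - 92.238192*exp(2*n) + 13.665854*exp(n) + 2.957271)*exp(n)/(67.917312*exp(6*n) + 34.95744*exp(5*n) + 40.455648*exp(4*n) + 12.16684*exp(3*n) + 6.841764*exp(2*n) + 0.99981*exp(n) + 0.328509)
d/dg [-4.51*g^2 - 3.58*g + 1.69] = -9.02*g - 3.58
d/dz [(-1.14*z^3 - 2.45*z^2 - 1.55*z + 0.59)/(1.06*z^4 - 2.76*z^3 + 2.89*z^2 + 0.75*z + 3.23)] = (1.2084*z^6 + 5.194*z^5 - 5.1276*z^4 - 12.7676*z^3 - 3.5194*z^2 - 19.2372*z - 5.449)/(1.1236*z^8 - 5.8512*z^7 + 13.7444*z^6 - 14.3628*z^5 + 11.0597*z^4 - 13.4946*z^3 + 19.2319*z^2 + 4.845*z + 10.4329)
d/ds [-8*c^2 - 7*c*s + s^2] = -7*c + 2*s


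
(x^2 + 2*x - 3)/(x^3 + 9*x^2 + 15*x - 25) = (x + 3)/(x^2 + 10*x + 25)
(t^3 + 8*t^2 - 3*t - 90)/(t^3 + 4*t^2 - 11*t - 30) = (t + 6)/(t + 2)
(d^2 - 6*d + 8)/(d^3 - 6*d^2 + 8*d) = 1/d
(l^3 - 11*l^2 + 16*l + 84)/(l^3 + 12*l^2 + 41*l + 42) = (l^2 - 13*l + 42)/(l^2 + 10*l + 21)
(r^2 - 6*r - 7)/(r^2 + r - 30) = (r^2 - 6*r - 7)/(r^2 + r - 30)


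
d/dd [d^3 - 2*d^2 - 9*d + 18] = 3*d^2 - 4*d - 9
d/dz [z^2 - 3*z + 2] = 2*z - 3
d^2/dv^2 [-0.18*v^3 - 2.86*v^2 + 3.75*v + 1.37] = -1.08*v - 5.72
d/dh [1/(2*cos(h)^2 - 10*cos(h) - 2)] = (2*cos(h) - 5)*sin(h)/(2*(sin(h)^2 + 5*cos(h))^2)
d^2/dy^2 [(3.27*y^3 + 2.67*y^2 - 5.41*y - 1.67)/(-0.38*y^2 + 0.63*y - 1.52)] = (-4.44089209850063e-16*y^5 - 1.77635683940025e-15*y^4 + 1.46579*y^3 + 29.488152*y^2 - 66.477732*y - 2.579842)/(0.054872*y^6 - 0.272916*y^5 + 1.11093*y^4 - 2.433375*y^3 + 4.44372*y^2 - 4.366656*y + 3.511808)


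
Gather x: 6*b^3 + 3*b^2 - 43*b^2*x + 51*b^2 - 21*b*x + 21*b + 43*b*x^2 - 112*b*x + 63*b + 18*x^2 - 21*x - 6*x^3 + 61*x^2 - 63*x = 6*b^3 + 54*b^2 + 84*b - 6*x^3 + x^2*(43*b + 79) + x*(-43*b^2 - 133*b - 84)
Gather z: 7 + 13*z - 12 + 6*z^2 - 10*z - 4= 6*z^2 + 3*z - 9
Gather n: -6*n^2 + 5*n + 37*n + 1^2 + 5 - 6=-6*n^2 + 42*n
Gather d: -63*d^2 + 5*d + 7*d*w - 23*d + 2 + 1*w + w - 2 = -63*d^2 + d*(7*w - 18) + 2*w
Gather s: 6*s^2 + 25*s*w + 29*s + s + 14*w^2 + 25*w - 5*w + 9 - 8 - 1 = 6*s^2 + s*(25*w + 30) + 14*w^2 + 20*w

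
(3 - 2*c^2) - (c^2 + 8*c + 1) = -3*c^2 - 8*c + 2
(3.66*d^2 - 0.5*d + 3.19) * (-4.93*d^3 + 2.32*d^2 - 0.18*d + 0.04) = -18.0438*d^5 + 10.9562*d^4 - 17.5455*d^3 + 7.6372*d^2 - 0.5942*d + 0.1276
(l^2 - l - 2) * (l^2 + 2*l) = l^4 + l^3 - 4*l^2 - 4*l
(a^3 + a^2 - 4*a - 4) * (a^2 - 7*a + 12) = a^5 - 6*a^4 + a^3 + 36*a^2 - 20*a - 48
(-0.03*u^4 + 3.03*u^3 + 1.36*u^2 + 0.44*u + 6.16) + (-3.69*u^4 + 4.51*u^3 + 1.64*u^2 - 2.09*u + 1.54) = -3.72*u^4 + 7.54*u^3 + 3.0*u^2 - 1.65*u + 7.7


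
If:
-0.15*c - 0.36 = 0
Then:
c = -2.40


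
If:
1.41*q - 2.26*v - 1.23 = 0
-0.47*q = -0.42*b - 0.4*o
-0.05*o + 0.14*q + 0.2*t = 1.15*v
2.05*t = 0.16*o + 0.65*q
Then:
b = 24.6118476362931*v - 3.93790553795081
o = 5.15980081484835 - 23.9591066847744*v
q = 1.60283687943262*v + 0.872340425531915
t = 0.679311905839747 - 1.36176248679644*v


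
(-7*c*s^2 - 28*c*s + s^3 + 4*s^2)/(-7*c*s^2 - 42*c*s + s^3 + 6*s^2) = (s + 4)/(s + 6)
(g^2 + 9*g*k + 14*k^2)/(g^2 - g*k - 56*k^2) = (g + 2*k)/(g - 8*k)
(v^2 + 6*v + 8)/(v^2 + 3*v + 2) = (v + 4)/(v + 1)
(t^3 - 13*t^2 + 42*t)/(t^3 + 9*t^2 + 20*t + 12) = t*(t^2 - 13*t + 42)/(t^3 + 9*t^2 + 20*t + 12)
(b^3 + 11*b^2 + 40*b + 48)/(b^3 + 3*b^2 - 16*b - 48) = (b + 4)/(b - 4)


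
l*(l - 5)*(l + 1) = l^3 - 4*l^2 - 5*l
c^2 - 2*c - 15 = (c - 5)*(c + 3)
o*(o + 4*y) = o^2 + 4*o*y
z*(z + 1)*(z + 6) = z^3 + 7*z^2 + 6*z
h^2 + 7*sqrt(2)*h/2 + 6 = (h + 3*sqrt(2)/2)*(h + 2*sqrt(2))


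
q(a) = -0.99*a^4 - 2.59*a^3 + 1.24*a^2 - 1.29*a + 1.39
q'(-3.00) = 28.26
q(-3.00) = 6.16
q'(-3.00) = 28.26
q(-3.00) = 6.16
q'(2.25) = -80.15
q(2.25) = -50.11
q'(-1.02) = -7.70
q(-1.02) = 5.67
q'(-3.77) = 91.11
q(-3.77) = -37.33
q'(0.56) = -3.03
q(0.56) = 0.50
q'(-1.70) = -8.51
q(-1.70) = 11.62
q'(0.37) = -1.64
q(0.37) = 0.93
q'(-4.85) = 255.69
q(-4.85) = -215.48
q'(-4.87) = 259.74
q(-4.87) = -220.64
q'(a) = -3.96*a^3 - 7.77*a^2 + 2.48*a - 1.29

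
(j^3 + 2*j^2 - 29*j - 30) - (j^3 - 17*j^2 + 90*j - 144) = 19*j^2 - 119*j + 114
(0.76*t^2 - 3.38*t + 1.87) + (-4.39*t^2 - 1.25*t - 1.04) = -3.63*t^2 - 4.63*t + 0.83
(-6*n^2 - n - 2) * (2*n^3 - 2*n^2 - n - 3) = -12*n^5 + 10*n^4 + 4*n^3 + 23*n^2 + 5*n + 6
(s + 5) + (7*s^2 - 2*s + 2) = 7*s^2 - s + 7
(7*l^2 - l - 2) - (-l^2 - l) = 8*l^2 - 2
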